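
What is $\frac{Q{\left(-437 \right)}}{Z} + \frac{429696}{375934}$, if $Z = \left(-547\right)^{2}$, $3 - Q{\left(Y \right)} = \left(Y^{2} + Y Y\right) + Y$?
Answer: $- \frac{7424579334}{56241418103} \approx -0.13201$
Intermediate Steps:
$Q{\left(Y \right)} = 3 - Y - 2 Y^{2}$ ($Q{\left(Y \right)} = 3 - \left(\left(Y^{2} + Y Y\right) + Y\right) = 3 - \left(\left(Y^{2} + Y^{2}\right) + Y\right) = 3 - \left(2 Y^{2} + Y\right) = 3 - \left(Y + 2 Y^{2}\right) = 3 - Y - 2 Y^{2}$)
$Z = 299209$
$\frac{Q{\left(-437 \right)}}{Z} + \frac{429696}{375934} = \frac{3 - -437 - 2 \left(-437\right)^{2}}{299209} + \frac{429696}{375934} = \left(3 + 437 - 381938\right) \frac{1}{299209} + 429696 \cdot \frac{1}{375934} = \left(3 + 437 - 381938\right) \frac{1}{299209} + \frac{214848}{187967} = \left(-381498\right) \frac{1}{299209} + \frac{214848}{187967} = - \frac{381498}{299209} + \frac{214848}{187967} = - \frac{7424579334}{56241418103}$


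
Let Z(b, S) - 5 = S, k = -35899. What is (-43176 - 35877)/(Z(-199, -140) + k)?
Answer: 79053/36034 ≈ 2.1938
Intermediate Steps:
Z(b, S) = 5 + S
(-43176 - 35877)/(Z(-199, -140) + k) = (-43176 - 35877)/((5 - 140) - 35899) = -79053/(-135 - 35899) = -79053/(-36034) = -79053*(-1/36034) = 79053/36034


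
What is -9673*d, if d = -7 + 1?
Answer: 58038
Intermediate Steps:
d = -6
-9673*d = -9673*(-6) = 58038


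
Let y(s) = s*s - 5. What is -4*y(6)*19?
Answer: -2356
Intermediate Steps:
y(s) = -5 + s² (y(s) = s² - 5 = -5 + s²)
-4*y(6)*19 = -4*(-5 + 6²)*19 = -4*(-5 + 36)*19 = -4*31*19 = -124*19 = -2356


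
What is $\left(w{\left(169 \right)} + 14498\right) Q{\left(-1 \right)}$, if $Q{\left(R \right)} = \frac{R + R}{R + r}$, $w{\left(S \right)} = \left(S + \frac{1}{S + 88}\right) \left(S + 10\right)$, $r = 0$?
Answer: $\frac{23001344}{257} \approx 89499.0$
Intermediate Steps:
$w{\left(S \right)} = \left(10 + S\right) \left(S + \frac{1}{88 + S}\right)$ ($w{\left(S \right)} = \left(S + \frac{1}{88 + S}\right) \left(10 + S\right) = \left(10 + S\right) \left(S + \frac{1}{88 + S}\right)$)
$Q{\left(R \right)} = 2$ ($Q{\left(R \right)} = \frac{R + R}{R + 0} = \frac{2 R}{R} = 2$)
$\left(w{\left(169 \right)} + 14498\right) Q{\left(-1 \right)} = \left(\frac{10 + 169^{3} + 98 \cdot 169^{2} + 881 \cdot 169}{88 + 169} + 14498\right) 2 = \left(\frac{10 + 4826809 + 98 \cdot 28561 + 148889}{257} + 14498\right) 2 = \left(\frac{10 + 4826809 + 2798978 + 148889}{257} + 14498\right) 2 = \left(\frac{1}{257} \cdot 7774686 + 14498\right) 2 = \left(\frac{7774686}{257} + 14498\right) 2 = \frac{11500672}{257} \cdot 2 = \frac{23001344}{257}$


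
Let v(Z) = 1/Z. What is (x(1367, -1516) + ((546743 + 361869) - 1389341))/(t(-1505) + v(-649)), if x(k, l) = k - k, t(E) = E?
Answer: 103997707/325582 ≈ 319.42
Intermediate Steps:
x(k, l) = 0
(x(1367, -1516) + ((546743 + 361869) - 1389341))/(t(-1505) + v(-649)) = (0 + ((546743 + 361869) - 1389341))/(-1505 + 1/(-649)) = (0 + (908612 - 1389341))/(-1505 - 1/649) = (0 - 480729)/(-976746/649) = -480729*(-649/976746) = 103997707/325582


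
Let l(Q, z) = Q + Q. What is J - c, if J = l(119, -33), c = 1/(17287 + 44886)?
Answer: 14797173/62173 ≈ 238.00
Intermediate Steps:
l(Q, z) = 2*Q
c = 1/62173 ≈ 1.6084e-5
J = 238 (J = 2*119 = 238)
J - c = 238 - 1*1/62173 = 238 - 1/62173 = 14797173/62173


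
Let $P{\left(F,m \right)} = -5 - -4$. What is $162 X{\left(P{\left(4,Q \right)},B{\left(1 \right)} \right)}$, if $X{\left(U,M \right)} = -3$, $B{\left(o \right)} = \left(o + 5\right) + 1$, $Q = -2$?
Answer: $-486$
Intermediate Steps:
$P{\left(F,m \right)} = -1$ ($P{\left(F,m \right)} = -5 + 4 = -1$)
$B{\left(o \right)} = 6 + o$ ($B{\left(o \right)} = \left(5 + o\right) + 1 = 6 + o$)
$162 X{\left(P{\left(4,Q \right)},B{\left(1 \right)} \right)} = 162 \left(-3\right) = -486$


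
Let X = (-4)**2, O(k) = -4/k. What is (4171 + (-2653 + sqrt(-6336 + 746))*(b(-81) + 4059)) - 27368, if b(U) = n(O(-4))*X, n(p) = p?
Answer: -10834172 + 4075*I*sqrt(5590) ≈ -1.0834e+7 + 3.0467e+5*I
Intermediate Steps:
X = 16
b(U) = 16 (b(U) = -4/(-4)*16 = -4*(-1/4)*16 = 1*16 = 16)
(4171 + (-2653 + sqrt(-6336 + 746))*(b(-81) + 4059)) - 27368 = (4171 + (-2653 + sqrt(-6336 + 746))*(16 + 4059)) - 27368 = (4171 + (-2653 + sqrt(-5590))*4075) - 27368 = (4171 + (-2653 + I*sqrt(5590))*4075) - 27368 = (4171 + (-10810975 + 4075*I*sqrt(5590))) - 27368 = (-10806804 + 4075*I*sqrt(5590)) - 27368 = -10834172 + 4075*I*sqrt(5590)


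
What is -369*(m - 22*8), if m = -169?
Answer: 127305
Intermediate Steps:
-369*(m - 22*8) = -369*(-169 - 22*8) = -369*(-169 - 176) = -369*(-345) = 127305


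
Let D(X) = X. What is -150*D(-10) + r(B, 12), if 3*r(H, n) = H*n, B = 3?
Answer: 1512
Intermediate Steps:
r(H, n) = H*n/3 (r(H, n) = (H*n)/3 = H*n/3)
-150*D(-10) + r(B, 12) = -150*(-10) + (⅓)*3*12 = 1500 + 12 = 1512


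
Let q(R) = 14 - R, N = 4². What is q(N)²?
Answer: 4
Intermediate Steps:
N = 16
q(N)² = (14 - 1*16)² = (14 - 16)² = (-2)² = 4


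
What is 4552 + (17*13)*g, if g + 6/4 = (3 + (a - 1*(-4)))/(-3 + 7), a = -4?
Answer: 17545/4 ≈ 4386.3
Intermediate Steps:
g = -3/4 (g = -3/2 + (3 + (-4 - 1*(-4)))/(-3 + 7) = -3/2 + (3 + (-4 + 4))/4 = -3/2 + (3 + 0)*(1/4) = -3/2 + 3*(1/4) = -3/2 + 3/4 = -3/4 ≈ -0.75000)
4552 + (17*13)*g = 4552 + (17*13)*(-3/4) = 4552 + 221*(-3/4) = 4552 - 663/4 = 17545/4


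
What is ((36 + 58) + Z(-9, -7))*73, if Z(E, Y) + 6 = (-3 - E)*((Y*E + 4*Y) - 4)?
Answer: 20002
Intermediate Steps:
Z(E, Y) = -6 + (-3 - E)*(-4 + 4*Y + E*Y) (Z(E, Y) = -6 + (-3 - E)*((Y*E + 4*Y) - 4) = -6 + (-3 - E)*((E*Y + 4*Y) - 4) = -6 + (-3 - E)*((4*Y + E*Y) - 4) = -6 + (-3 - E)*(-4 + 4*Y + E*Y))
((36 + 58) + Z(-9, -7))*73 = ((36 + 58) + (6 - 12*(-7) + 4*(-9) - 1*(-7)*(-9)² - 7*(-9)*(-7)))*73 = (94 + (6 + 84 - 36 - 1*(-7)*81 - 441))*73 = (94 + (6 + 84 - 36 + 567 - 441))*73 = (94 + 180)*73 = 274*73 = 20002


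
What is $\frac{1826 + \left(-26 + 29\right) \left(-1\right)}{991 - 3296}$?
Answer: $- \frac{1823}{2305} \approx -0.79089$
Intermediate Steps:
$\frac{1826 + \left(-26 + 29\right) \left(-1\right)}{991 - 3296} = \frac{1826 + 3 \left(-1\right)}{-2305} = \left(1826 - 3\right) \left(- \frac{1}{2305}\right) = 1823 \left(- \frac{1}{2305}\right) = - \frac{1823}{2305}$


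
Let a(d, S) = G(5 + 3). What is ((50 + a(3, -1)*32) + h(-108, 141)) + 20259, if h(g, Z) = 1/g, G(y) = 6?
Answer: 2214107/108 ≈ 20501.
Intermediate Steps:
a(d, S) = 6
((50 + a(3, -1)*32) + h(-108, 141)) + 20259 = ((50 + 6*32) + 1/(-108)) + 20259 = ((50 + 192) - 1/108) + 20259 = (242 - 1/108) + 20259 = 26135/108 + 20259 = 2214107/108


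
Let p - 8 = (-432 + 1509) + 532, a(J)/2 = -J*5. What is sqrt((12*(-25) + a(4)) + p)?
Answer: sqrt(1277) ≈ 35.735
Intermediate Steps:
a(J) = -10*J (a(J) = 2*(-J*5) = 2*(-5*J) = -10*J)
p = 1617 (p = 8 + ((-432 + 1509) + 532) = 8 + (1077 + 532) = 8 + 1609 = 1617)
sqrt((12*(-25) + a(4)) + p) = sqrt((12*(-25) - 10*4) + 1617) = sqrt((-300 - 40) + 1617) = sqrt(-340 + 1617) = sqrt(1277)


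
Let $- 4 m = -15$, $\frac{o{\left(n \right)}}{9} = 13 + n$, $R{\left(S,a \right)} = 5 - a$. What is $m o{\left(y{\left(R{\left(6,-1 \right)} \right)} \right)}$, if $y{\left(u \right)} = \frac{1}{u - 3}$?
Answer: $450$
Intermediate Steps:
$y{\left(u \right)} = \frac{1}{-3 + u}$
$o{\left(n \right)} = 117 + 9 n$ ($o{\left(n \right)} = 9 \left(13 + n\right) = 117 + 9 n$)
$m = \frac{15}{4}$ ($m = \left(- \frac{1}{4}\right) \left(-15\right) = \frac{15}{4} \approx 3.75$)
$m o{\left(y{\left(R{\left(6,-1 \right)} \right)} \right)} = \frac{15 \left(117 + \frac{9}{-3 + \left(5 - -1\right)}\right)}{4} = \frac{15 \left(117 + \frac{9}{-3 + \left(5 + 1\right)}\right)}{4} = \frac{15 \left(117 + \frac{9}{-3 + 6}\right)}{4} = \frac{15 \left(117 + \frac{9}{3}\right)}{4} = \frac{15 \left(117 + 9 \cdot \frac{1}{3}\right)}{4} = \frac{15 \left(117 + 3\right)}{4} = \frac{15}{4} \cdot 120 = 450$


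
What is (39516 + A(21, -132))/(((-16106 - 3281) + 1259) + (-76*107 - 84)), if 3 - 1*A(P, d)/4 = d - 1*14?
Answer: -5014/3293 ≈ -1.5226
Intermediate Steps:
A(P, d) = 68 - 4*d (A(P, d) = 12 - 4*(d - 1*14) = 12 - 4*(d - 14) = 12 - 4*(-14 + d) = 12 + (56 - 4*d) = 68 - 4*d)
(39516 + A(21, -132))/(((-16106 - 3281) + 1259) + (-76*107 - 84)) = (39516 + (68 - 4*(-132)))/(((-16106 - 3281) + 1259) + (-76*107 - 84)) = (39516 + (68 + 528))/((-19387 + 1259) + (-8132 - 84)) = (39516 + 596)/(-18128 - 8216) = 40112/(-26344) = 40112*(-1/26344) = -5014/3293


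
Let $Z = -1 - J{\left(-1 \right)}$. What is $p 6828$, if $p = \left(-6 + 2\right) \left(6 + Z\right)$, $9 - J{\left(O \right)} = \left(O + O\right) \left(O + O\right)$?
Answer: $0$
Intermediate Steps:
$J{\left(O \right)} = 9 - 4 O^{2}$ ($J{\left(O \right)} = 9 - \left(O + O\right) \left(O + O\right) = 9 - 2 O 2 O = 9 - 4 O^{2}$)
$Z = -6$ ($Z = -1 - \left(9 - 4 \left(-1\right)^{2}\right) = -1 - \left(9 - 4\right) = -1 - 5 = -6$)
$p = 0$ ($p = \left(-6 + 2\right) \left(6 - 6\right) = \left(-4\right) 0 = 0$)
$p 6828 = 0 \cdot 6828 = 0$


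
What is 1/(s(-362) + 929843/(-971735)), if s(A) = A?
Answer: -971735/352697913 ≈ -0.0027551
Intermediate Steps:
1/(s(-362) + 929843/(-971735)) = 1/(-362 + 929843/(-971735)) = 1/(-362 + 929843*(-1/971735)) = 1/(-362 - 929843/971735) = 1/(-352697913/971735) = -971735/352697913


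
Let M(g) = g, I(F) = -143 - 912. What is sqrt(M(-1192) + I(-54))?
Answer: I*sqrt(2247) ≈ 47.403*I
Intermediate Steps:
I(F) = -1055
sqrt(M(-1192) + I(-54)) = sqrt(-1192 - 1055) = sqrt(-2247) = I*sqrt(2247)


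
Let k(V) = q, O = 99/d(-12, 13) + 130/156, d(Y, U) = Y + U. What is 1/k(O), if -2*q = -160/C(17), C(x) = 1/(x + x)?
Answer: 1/2720 ≈ 0.00036765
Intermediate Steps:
C(x) = 1/(2*x)
q = 2720 (q = -(-80)/((½)/17) = -(-80)/((½)*(1/17)) = -(-80)/1/34 = -(-80)*34 = -½*(-5440) = 2720)
d(Y, U) = U + Y
O = 599/6 (O = 99/(13 - 12) + 130/156 = 99/1 + 130*(1/156) = 99*1 + ⅚ = 99 + ⅚ = 599/6 ≈ 99.833)
k(V) = 2720
1/k(O) = 1/2720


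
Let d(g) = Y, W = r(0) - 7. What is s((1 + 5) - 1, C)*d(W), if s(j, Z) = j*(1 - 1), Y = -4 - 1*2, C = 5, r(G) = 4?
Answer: 0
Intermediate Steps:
W = -3 (W = 4 - 7 = -3)
Y = -6 (Y = -4 - 2 = -6)
s(j, Z) = 0 (s(j, Z) = j*0 = 0)
d(g) = -6
s((1 + 5) - 1, C)*d(W) = 0*(-6) = 0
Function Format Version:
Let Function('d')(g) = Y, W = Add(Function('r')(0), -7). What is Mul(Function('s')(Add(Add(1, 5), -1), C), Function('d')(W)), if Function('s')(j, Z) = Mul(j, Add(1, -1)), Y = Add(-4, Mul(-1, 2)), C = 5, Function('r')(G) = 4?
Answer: 0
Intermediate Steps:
W = -3 (W = Add(4, -7) = -3)
Y = -6 (Y = Add(-4, -2) = -6)
Function('s')(j, Z) = 0 (Function('s')(j, Z) = Mul(j, 0) = 0)
Function('d')(g) = -6
Mul(Function('s')(Add(Add(1, 5), -1), C), Function('d')(W)) = Mul(0, -6) = 0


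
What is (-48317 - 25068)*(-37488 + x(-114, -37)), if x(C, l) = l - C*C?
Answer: 3707483585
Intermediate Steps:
x(C, l) = l - C**2
(-48317 - 25068)*(-37488 + x(-114, -37)) = (-48317 - 25068)*(-37488 + (-37 - 1*(-114)**2)) = -73385*(-37488 + (-37 - 1*12996)) = -73385*(-37488 + (-37 - 12996)) = -73385*(-37488 - 13033) = -73385*(-50521) = 3707483585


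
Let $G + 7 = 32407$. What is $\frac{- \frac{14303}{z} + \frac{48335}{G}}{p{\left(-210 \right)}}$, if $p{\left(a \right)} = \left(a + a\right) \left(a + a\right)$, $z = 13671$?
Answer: $\frac{4386013}{1736326368000} \approx 2.526 \cdot 10^{-6}$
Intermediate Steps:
$G = 32400$ ($G = -7 + 32407 = 32400$)
$p{\left(a \right)} = 4 a^{2}$ ($p{\left(a \right)} = 2 a 2 a = 4 a^{2}$)
$\frac{- \frac{14303}{z} + \frac{48335}{G}}{p{\left(-210 \right)}} = \frac{- \frac{14303}{13671} + \frac{48335}{32400}}{4 \left(-210\right)^{2}} = \frac{\left(-14303\right) \frac{1}{13671} + 48335 \cdot \frac{1}{32400}}{4 \cdot 44100} = \frac{- \frac{14303}{13671} + \frac{9667}{6480}}{176400} = \frac{4386013}{9843120} \cdot \frac{1}{176400} = \frac{4386013}{1736326368000}$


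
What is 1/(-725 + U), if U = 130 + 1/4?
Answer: -4/2379 ≈ -0.0016814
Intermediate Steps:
U = 521/4 (U = 130 + ¼ = 521/4 ≈ 130.25)
1/(-725 + U) = 1/(-725 + 521/4) = 1/(-2379/4) = -4/2379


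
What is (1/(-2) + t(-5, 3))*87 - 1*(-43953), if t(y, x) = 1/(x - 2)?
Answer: 87993/2 ≈ 43997.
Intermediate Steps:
t(y, x) = 1/(-2 + x)
(1/(-2) + t(-5, 3))*87 - 1*(-43953) = (1/(-2) + 1/(-2 + 3))*87 - 1*(-43953) = (-1/2 + 1/1)*87 + 43953 = (-1/2 + 1)*87 + 43953 = (1/2)*87 + 43953 = 87/2 + 43953 = 87993/2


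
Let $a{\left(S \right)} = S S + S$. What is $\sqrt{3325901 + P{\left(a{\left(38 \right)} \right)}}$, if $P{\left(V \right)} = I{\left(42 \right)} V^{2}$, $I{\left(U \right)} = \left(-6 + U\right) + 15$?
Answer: $5 \sqrt{4613537} \approx 10740.0$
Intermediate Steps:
$a{\left(S \right)} = S + S^{2}$ ($a{\left(S \right)} = S^{2} + S = S + S^{2}$)
$I{\left(U \right)} = 9 + U$
$P{\left(V \right)} = 51 V^{2}$ ($P{\left(V \right)} = \left(9 + 42\right) V^{2} = 51 V^{2}$)
$\sqrt{3325901 + P{\left(a{\left(38 \right)} \right)}} = \sqrt{3325901 + 51 \left(38 \left(1 + 38\right)\right)^{2}} = \sqrt{3325901 + 51 \left(38 \cdot 39\right)^{2}} = \sqrt{3325901 + 51 \cdot 1482^{2}} = \sqrt{3325901 + 51 \cdot 2196324} = \sqrt{3325901 + 112012524} = \sqrt{115338425} = 5 \sqrt{4613537}$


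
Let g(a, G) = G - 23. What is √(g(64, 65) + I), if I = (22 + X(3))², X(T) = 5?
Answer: √771 ≈ 27.767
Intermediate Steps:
g(a, G) = -23 + G
I = 729 (I = (22 + 5)² = 27² = 729)
√(g(64, 65) + I) = √((-23 + 65) + 729) = √(42 + 729) = √771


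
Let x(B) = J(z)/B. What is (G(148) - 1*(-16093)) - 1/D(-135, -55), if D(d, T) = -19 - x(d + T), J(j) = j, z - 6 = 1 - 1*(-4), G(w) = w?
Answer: 58451549/3599 ≈ 16241.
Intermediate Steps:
z = 11 (z = 6 + (1 - 1*(-4)) = 6 + (1 + 4) = 6 + 5 = 11)
x(B) = 11/B
D(d, T) = -19 - 11/(T + d) (D(d, T) = -19 - 11/(d + T) = -19 - 11/(T + d))
(G(148) - 1*(-16093)) - 1/D(-135, -55) = (148 - 1*(-16093)) - 1/(-19 - 11/(-55 - 135)) = (148 + 16093) - 1/(-19 - 11/(-190)) = 16241 - 1/(-19 - 11*(-1/190)) = 16241 - 1/(-19 + 11/190) = 16241 - 1/(-3599/190) = 16241 - 1*(-190/3599) = 16241 + 190/3599 = 58451549/3599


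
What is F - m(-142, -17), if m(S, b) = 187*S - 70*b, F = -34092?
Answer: -8728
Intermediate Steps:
m(S, b) = -70*b + 187*S
F - m(-142, -17) = -34092 - (-70*(-17) + 187*(-142)) = -34092 - (1190 - 26554) = -34092 - 1*(-25364) = -34092 + 25364 = -8728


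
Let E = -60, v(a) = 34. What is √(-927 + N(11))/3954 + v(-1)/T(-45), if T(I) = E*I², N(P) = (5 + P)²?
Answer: -17/60750 + I*√671/3954 ≈ -0.00027984 + 0.0065513*I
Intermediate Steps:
T(I) = -60*I²
√(-927 + N(11))/3954 + v(-1)/T(-45) = √(-927 + (5 + 11)²)/3954 + 34/((-60*(-45)²)) = √(-927 + 16²)*(1/3954) + 34/((-60*2025)) = √(-927 + 256)*(1/3954) + 34/(-121500) = √(-671)*(1/3954) + 34*(-1/121500) = (I*√671)*(1/3954) - 17/60750 = I*√671/3954 - 17/60750 = -17/60750 + I*√671/3954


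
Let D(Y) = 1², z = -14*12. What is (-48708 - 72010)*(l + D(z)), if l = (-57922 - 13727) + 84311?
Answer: -1528652034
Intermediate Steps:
z = -168
l = 12662 (l = -71649 + 84311 = 12662)
D(Y) = 1
(-48708 - 72010)*(l + D(z)) = (-48708 - 72010)*(12662 + 1) = -120718*12663 = -1528652034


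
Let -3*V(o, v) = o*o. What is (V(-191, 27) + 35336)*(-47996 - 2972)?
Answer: -3543652136/3 ≈ -1.1812e+9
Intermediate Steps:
V(o, v) = -o²/3 (V(o, v) = -o*o/3 = -o²/3)
(V(-191, 27) + 35336)*(-47996 - 2972) = (-⅓*(-191)² + 35336)*(-47996 - 2972) = (-⅓*36481 + 35336)*(-50968) = (-36481/3 + 35336)*(-50968) = (69527/3)*(-50968) = -3543652136/3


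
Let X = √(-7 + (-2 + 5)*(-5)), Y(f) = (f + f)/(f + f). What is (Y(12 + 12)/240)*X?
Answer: I*√22/240 ≈ 0.019543*I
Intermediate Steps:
Y(f) = 1 (Y(f) = (2*f)/((2*f)) = (2*f)*(1/(2*f)) = 1)
X = I*√22 (X = √(-7 + 3*(-5)) = √(-7 - 15) = √(-22) = I*√22 ≈ 4.6904*I)
(Y(12 + 12)/240)*X = (1/240)*(I*√22) = (1*(1/240))*(I*√22) = (I*√22)/240 = I*√22/240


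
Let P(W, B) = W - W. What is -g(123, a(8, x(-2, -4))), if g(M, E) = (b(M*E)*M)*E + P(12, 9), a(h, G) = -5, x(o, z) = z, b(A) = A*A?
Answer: 232608375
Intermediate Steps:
P(W, B) = 0
b(A) = A²
g(M, E) = E³*M³ (g(M, E) = ((M*E)²*M)*E + 0 = ((E*M)²*M)*E + 0 = ((E²*M²)*M)*E + 0 = (E²*M³)*E + 0 = E³*M³ + 0 = E³*M³)
-g(123, a(8, x(-2, -4))) = -(-5)³*123³ = -(-125)*1860867 = -1*(-232608375) = 232608375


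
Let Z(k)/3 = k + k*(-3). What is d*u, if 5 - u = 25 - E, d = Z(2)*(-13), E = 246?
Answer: 35256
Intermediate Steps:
Z(k) = -6*k (Z(k) = 3*(k + k*(-3)) = 3*(k - 3*k) = 3*(-2*k) = -6*k)
d = 156 (d = -6*2*(-13) = -12*(-13) = 156)
u = 226 (u = 5 - (25 - 1*246) = 5 - (25 - 246) = 5 - 1*(-221) = 5 + 221 = 226)
d*u = 156*226 = 35256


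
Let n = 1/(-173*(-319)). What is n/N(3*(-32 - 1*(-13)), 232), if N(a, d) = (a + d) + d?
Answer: 1/22461109 ≈ 4.4521e-8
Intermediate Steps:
N(a, d) = a + 2*d
n = 1/55187 ≈ 1.8120e-5
n/N(3*(-32 - 1*(-13)), 232) = 1/(55187*(3*(-32 - 1*(-13)) + 2*232)) = 1/(55187*(3*(-32 + 13) + 464)) = 1/(55187*(3*(-19) + 464)) = 1/(55187*(-57 + 464)) = (1/55187)/407 = (1/55187)*(1/407) = 1/22461109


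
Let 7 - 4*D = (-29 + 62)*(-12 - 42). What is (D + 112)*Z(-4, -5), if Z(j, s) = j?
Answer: -2237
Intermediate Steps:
D = 1789/4 (D = 7/4 - (-29 + 62)*(-12 - 42)/4 = 7/4 - 33*(-54)/4 = 7/4 - ¼*(-1782) = 7/4 + 891/2 = 1789/4 ≈ 447.25)
(D + 112)*Z(-4, -5) = (1789/4 + 112)*(-4) = (2237/4)*(-4) = -2237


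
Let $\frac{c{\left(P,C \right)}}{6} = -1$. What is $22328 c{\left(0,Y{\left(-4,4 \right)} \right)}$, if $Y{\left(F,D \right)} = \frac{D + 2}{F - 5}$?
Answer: $-133968$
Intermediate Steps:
$Y{\left(F,D \right)} = \frac{2 + D}{-5 + F}$
$c{\left(P,C \right)} = -6$ ($c{\left(P,C \right)} = 6 \left(-1\right) = -6$)
$22328 c{\left(0,Y{\left(-4,4 \right)} \right)} = 22328 \left(-6\right) = -133968$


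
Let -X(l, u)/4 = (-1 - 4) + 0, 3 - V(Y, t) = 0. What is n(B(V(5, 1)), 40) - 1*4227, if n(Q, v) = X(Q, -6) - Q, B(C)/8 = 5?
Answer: -4247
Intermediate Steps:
V(Y, t) = 3 (V(Y, t) = 3 - 1*0 = 3 + 0 = 3)
X(l, u) = 20 (X(l, u) = -4*((-1 - 4) + 0) = -4*(-5 + 0) = -4*(-5) = 20)
B(C) = 40 (B(C) = 8*5 = 40)
n(Q, v) = 20 - Q
n(B(V(5, 1)), 40) - 1*4227 = (20 - 1*40) - 1*4227 = (20 - 40) - 4227 = -20 - 4227 = -4247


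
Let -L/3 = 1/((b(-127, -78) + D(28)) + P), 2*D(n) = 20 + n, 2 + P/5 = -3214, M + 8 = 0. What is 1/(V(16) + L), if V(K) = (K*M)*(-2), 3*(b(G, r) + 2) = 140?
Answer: 48034/12296713 ≈ 0.0039062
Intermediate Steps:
M = -8 (M = -8 + 0 = -8)
b(G, r) = 134/3 (b(G, r) = -2 + (1/3)*140 = -2 + 140/3 = 134/3)
P = -16080 (P = -10 + 5*(-3214) = -10 - 16070 = -16080)
D(n) = 10 + n/2 (D(n) = (20 + n)/2 = 10 + n/2)
V(K) = 16*K (V(K) = (K*(-8))*(-2) = -8*K*(-2) = 16*K)
L = 9/48034 (L = -3/((134/3 + (10 + (1/2)*28)) - 16080) = -3/((134/3 + (10 + 14)) - 16080) = -3/((134/3 + 24) - 16080) = -3/(206/3 - 16080) = -3/(-48034/3) = -3*(-3/48034) = 9/48034 ≈ 0.00018737)
1/(V(16) + L) = 1/(16*16 + 9/48034) = 1/(256 + 9/48034) = 1/(12296713/48034) = 48034/12296713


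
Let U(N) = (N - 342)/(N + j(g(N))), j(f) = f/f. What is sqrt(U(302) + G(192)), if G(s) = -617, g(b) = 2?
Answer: I*sqrt(56658273)/303 ≈ 24.842*I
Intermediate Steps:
j(f) = 1
U(N) = (-342 + N)/(1 + N) (U(N) = (N - 342)/(N + 1) = (-342 + N)/(1 + N))
sqrt(U(302) + G(192)) = sqrt((-342 + 302)/(1 + 302) - 617) = sqrt(-40/303 - 617) = sqrt(-186991/303) = I*sqrt(56658273)/303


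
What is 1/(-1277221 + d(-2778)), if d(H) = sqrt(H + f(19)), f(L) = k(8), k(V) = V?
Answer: -1277221/1631293485611 - I*sqrt(2770)/1631293485611 ≈ -7.8295e-7 - 3.2263e-11*I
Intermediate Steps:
f(L) = 8
d(H) = sqrt(8 + H) (d(H) = sqrt(H + 8) = sqrt(8 + H))
1/(-1277221 + d(-2778)) = 1/(-1277221 + sqrt(8 - 2778)) = 1/(-1277221 + sqrt(-2770)) = 1/(-1277221 + I*sqrt(2770))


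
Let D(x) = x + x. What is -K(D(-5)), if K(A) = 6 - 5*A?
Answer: -56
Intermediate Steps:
D(x) = 2*x
-K(D(-5)) = -(6 - 10*(-5)) = -(6 - 5*(-10)) = -(6 + 50) = -1*56 = -56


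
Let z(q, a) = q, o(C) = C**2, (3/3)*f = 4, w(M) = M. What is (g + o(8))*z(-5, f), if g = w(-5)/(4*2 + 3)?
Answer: -3495/11 ≈ -317.73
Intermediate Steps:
f = 4
g = -5/11 (g = -5/(4*2 + 3) = -5/(8 + 3) = -5/11 ≈ -0.45455)
(g + o(8))*z(-5, f) = (-5/11 + 8**2)*(-5) = (-5/11 + 64)*(-5) = (699/11)*(-5) = -3495/11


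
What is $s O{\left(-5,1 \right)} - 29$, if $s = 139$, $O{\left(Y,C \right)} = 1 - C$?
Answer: $-29$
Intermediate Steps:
$s O{\left(-5,1 \right)} - 29 = 139 \left(1 - 1\right) - 29 = 139 \cdot 0 - 29 = 0 - 29 = -29$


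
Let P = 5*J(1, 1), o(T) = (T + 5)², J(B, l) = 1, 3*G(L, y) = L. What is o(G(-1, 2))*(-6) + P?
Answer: -377/3 ≈ -125.67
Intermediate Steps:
G(L, y) = L/3
o(T) = (5 + T)²
P = 5 (P = 5*1 = 5)
o(G(-1, 2))*(-6) + P = (5 + (⅓)*(-1))²*(-6) + 5 = (5 - ⅓)²*(-6) + 5 = (14/3)²*(-6) + 5 = (196/9)*(-6) + 5 = -392/3 + 5 = -377/3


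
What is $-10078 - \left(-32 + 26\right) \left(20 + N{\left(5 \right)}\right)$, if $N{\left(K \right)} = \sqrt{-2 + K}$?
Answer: $-9958 + 6 \sqrt{3} \approx -9947.6$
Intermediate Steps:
$-10078 - \left(-32 + 26\right) \left(20 + N{\left(5 \right)}\right) = -10078 - \left(-32 + 26\right) \left(20 + \sqrt{-2 + 5}\right) = -10078 - - 6 \left(20 + \sqrt{3}\right) = -10078 - \left(-120 - 6 \sqrt{3}\right) = -10078 + \left(120 + 6 \sqrt{3}\right) = -9958 + 6 \sqrt{3}$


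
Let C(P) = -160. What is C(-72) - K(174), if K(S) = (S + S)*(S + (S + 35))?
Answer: -133444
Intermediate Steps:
K(S) = 2*S*(35 + 2*S) (K(S) = (2*S)*(S + (35 + S)) = (2*S)*(35 + 2*S) = 2*S*(35 + 2*S))
C(-72) - K(174) = -160 - 2*174*(35 + 2*174) = -160 - 2*174*(35 + 348) = -160 - 2*174*383 = -160 - 1*133284 = -160 - 133284 = -133444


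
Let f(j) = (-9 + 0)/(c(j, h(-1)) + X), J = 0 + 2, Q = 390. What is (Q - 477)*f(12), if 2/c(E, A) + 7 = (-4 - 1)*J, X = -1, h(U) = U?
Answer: -13311/19 ≈ -700.58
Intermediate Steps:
J = 2
c(E, A) = -2/17 (c(E, A) = 2/(-7 + (-4 - 1)*2) = 2/(-7 - 5*2) = 2/(-7 - 10) = 2/(-17) = 2*(-1/17) = -2/17)
f(j) = 153/19 (f(j) = (-9 + 0)/(-2/17 - 1) = -9/(-19/17) = -9*(-17/19) = 153/19)
(Q - 477)*f(12) = (390 - 477)*(153/19) = -87*153/19 = -13311/19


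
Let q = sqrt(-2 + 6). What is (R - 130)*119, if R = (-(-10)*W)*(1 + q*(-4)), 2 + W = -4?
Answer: 34510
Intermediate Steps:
W = -6 (W = -2 - 4 = -6)
q = 2 (q = sqrt(4) = 2)
R = 420 (R = (-(-10)*(-6))*(1 + 2*(-4)) = (-2*30)*(1 - 8) = -60*(-7) = 420)
(R - 130)*119 = (420 - 130)*119 = 290*119 = 34510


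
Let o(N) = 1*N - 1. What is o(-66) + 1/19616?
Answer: -1314271/19616 ≈ -67.000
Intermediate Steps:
o(N) = -1 + N (o(N) = N - 1 = -1 + N)
o(-66) + 1/19616 = (-1 - 66) + 1/19616 = -67 + 1/19616 = -1314271/19616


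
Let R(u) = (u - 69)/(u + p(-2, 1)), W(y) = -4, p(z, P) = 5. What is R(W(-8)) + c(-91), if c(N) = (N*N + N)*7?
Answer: 57257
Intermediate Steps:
R(u) = (-69 + u)/(5 + u) (R(u) = (u - 69)/(u + 5) = (-69 + u)/(5 + u))
c(N) = 7*N + 7*N² (c(N) = (N² + N)*7 = (N + N²)*7 = 7*N + 7*N²)
R(W(-8)) + c(-91) = (-69 - 4)/(5 - 4) + 7*(-91)*(1 - 91) = -73/1 + 7*(-91)*(-90) = 1*(-73) + 57330 = -73 + 57330 = 57257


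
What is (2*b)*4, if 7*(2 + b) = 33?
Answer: 152/7 ≈ 21.714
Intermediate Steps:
b = 19/7 (b = -2 + (⅐)*33 = -2 + 33/7 = 19/7 ≈ 2.7143)
(2*b)*4 = (2*(19/7))*4 = (38/7)*4 = 152/7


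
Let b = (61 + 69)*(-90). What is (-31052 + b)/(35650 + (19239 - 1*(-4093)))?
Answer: -21376/29491 ≈ -0.72483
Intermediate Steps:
b = -11700 (b = 130*(-90) = -11700)
(-31052 + b)/(35650 + (19239 - 1*(-4093))) = (-31052 - 11700)/(35650 + (19239 - 1*(-4093))) = -42752/(35650 + (19239 + 4093)) = -42752/(35650 + 23332) = -42752/58982 = -42752*1/58982 = -21376/29491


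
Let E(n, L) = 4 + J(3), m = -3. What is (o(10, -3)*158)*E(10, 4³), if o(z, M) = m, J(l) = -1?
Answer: -1422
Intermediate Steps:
o(z, M) = -3
E(n, L) = 3 (E(n, L) = 4 - 1 = 3)
(o(10, -3)*158)*E(10, 4³) = -3*158*3 = -474*3 = -1422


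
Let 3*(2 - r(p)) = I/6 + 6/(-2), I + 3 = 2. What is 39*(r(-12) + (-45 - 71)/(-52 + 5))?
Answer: 60749/282 ≈ 215.42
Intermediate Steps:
I = -1 (I = -3 + 2 = -1)
r(p) = 55/18 (r(p) = 2 - (-1/6 + 6/(-2))/3 = 2 - (-1*1/6 + 6*(-1/2))/3 = 2 - (-1/6 - 3)/3 = 2 - 1/3*(-19/6) = 2 + 19/18 = 55/18)
39*(r(-12) + (-45 - 71)/(-52 + 5)) = 39*(55/18 + (-45 - 71)/(-52 + 5)) = 39*(55/18 - 116/(-47)) = 39*(55/18 - 116*(-1/47)) = 39*(55/18 + 116/47) = 39*(4673/846) = 60749/282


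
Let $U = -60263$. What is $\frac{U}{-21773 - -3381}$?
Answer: $\frac{60263}{18392} \approx 3.2766$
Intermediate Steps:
$\frac{U}{-21773 - -3381} = - \frac{60263}{-21773 - -3381} = - \frac{60263}{-21773 + 3381} = - \frac{60263}{-18392} = \left(-60263\right) \left(- \frac{1}{18392}\right) = \frac{60263}{18392}$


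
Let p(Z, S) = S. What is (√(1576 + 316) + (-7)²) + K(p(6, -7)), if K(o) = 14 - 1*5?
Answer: 58 + 2*√473 ≈ 101.50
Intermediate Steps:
K(o) = 9 (K(o) = 14 - 5 = 9)
(√(1576 + 316) + (-7)²) + K(p(6, -7)) = (√(1576 + 316) + (-7)²) + 9 = (√1892 + 49) + 9 = (2*√473 + 49) + 9 = (49 + 2*√473) + 9 = 58 + 2*√473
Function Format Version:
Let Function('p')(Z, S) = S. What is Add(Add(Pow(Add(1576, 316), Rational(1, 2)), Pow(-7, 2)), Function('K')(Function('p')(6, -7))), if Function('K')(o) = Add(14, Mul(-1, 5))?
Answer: Add(58, Mul(2, Pow(473, Rational(1, 2)))) ≈ 101.50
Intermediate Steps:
Function('K')(o) = 9 (Function('K')(o) = Add(14, -5) = 9)
Add(Add(Pow(Add(1576, 316), Rational(1, 2)), Pow(-7, 2)), Function('K')(Function('p')(6, -7))) = Add(Add(Pow(Add(1576, 316), Rational(1, 2)), Pow(-7, 2)), 9) = Add(Add(Pow(1892, Rational(1, 2)), 49), 9) = Add(Add(Mul(2, Pow(473, Rational(1, 2))), 49), 9) = Add(Add(49, Mul(2, Pow(473, Rational(1, 2)))), 9) = Add(58, Mul(2, Pow(473, Rational(1, 2))))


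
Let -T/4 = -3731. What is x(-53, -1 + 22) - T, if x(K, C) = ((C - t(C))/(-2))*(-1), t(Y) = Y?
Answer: -14924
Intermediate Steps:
T = 14924 (T = -4*(-3731) = 14924)
x(K, C) = 0 (x(K, C) = ((C - C)/(-2))*(-1) = -1/2*0*(-1) = 0*(-1) = 0)
x(-53, -1 + 22) - T = 0 - 1*14924 = 0 - 14924 = -14924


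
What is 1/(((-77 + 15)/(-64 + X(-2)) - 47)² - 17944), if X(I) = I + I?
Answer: -1156/18287775 ≈ -6.3212e-5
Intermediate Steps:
X(I) = 2*I
1/(((-77 + 15)/(-64 + X(-2)) - 47)² - 17944) = 1/(((-77 + 15)/(-64 + 2*(-2)) - 47)² - 17944) = 1/((-62/(-64 - 4) - 47)² - 17944) = 1/((-62/(-68) - 47)² - 17944) = 1/((-62*(-1/68) - 47)² - 17944) = 1/((31/34 - 47)² - 17944) = 1/((-1567/34)² - 17944) = 1/(2455489/1156 - 17944) = 1/(-18287775/1156) = -1156/18287775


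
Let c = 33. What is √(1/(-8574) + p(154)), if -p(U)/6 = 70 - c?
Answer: I*√16320000246/8574 ≈ 14.9*I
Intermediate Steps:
p(U) = -222 (p(U) = -6*(70 - 1*33) = -6*(70 - 33) = -6*37 = -222)
√(1/(-8574) + p(154)) = √(1/(-8574) - 222) = √(-1/8574 - 222) = √(-1903429/8574) = I*√16320000246/8574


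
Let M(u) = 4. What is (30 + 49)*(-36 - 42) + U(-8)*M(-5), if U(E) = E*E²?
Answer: -8210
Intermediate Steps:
U(E) = E³
(30 + 49)*(-36 - 42) + U(-8)*M(-5) = (30 + 49)*(-36 - 42) + (-8)³*4 = 79*(-78) - 512*4 = -6162 - 2048 = -8210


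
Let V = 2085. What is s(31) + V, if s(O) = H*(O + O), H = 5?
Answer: 2395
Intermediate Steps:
s(O) = 10*O (s(O) = 5*(O + O) = 5*(2*O) = 10*O)
s(31) + V = 10*31 + 2085 = 310 + 2085 = 2395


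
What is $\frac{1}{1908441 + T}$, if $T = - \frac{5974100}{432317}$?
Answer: $\frac{432317}{825045513697} \approx 5.2399 \cdot 10^{-7}$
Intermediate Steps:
$T = - \frac{5974100}{432317}$ ($T = \left(-5974100\right) \frac{1}{432317} = - \frac{5974100}{432317} \approx -13.819$)
$\frac{1}{1908441 + T} = \frac{1}{1908441 - \frac{5974100}{432317}} = \frac{1}{\frac{825045513697}{432317}} = \frac{432317}{825045513697}$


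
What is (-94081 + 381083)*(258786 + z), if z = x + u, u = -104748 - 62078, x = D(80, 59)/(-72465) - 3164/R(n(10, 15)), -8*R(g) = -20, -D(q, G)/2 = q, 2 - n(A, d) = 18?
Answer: 1886225893011712/72465 ≈ 2.6029e+10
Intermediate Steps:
n(A, d) = -16 (n(A, d) = 2 - 1*18 = 2 - 18 = -16)
D(q, G) = -2*q
R(g) = 5/2 (R(g) = -1/8*(-20) = 5/2)
x = -91711544/72465 (x = -2*80/(-72465) - 3164/5/2 = -160*(-1/72465) - 3164*2/5 = 32/14493 - 6328/5 = -91711544/72465 ≈ -1265.6)
u = -166826
z = -12180757634/72465 (z = -91711544/72465 - 166826 = -12180757634/72465 ≈ -1.6809e+5)
(-94081 + 381083)*(258786 + z) = (-94081 + 381083)*(258786 - 12180757634/72465) = 287002*(6572169856/72465) = 1886225893011712/72465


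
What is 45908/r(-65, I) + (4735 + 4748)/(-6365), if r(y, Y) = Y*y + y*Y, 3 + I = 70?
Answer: -111881/16549 ≈ -6.7606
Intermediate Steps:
I = 67 (I = -3 + 70 = 67)
r(y, Y) = 2*Y*y (r(y, Y) = Y*y + Y*y = 2*Y*y)
45908/r(-65, I) + (4735 + 4748)/(-6365) = 45908/((2*67*(-65))) + (4735 + 4748)/(-6365) = 45908/(-8710) + 9483*(-1/6365) = 45908*(-1/8710) - 9483/6365 = -22954/4355 - 9483/6365 = -111881/16549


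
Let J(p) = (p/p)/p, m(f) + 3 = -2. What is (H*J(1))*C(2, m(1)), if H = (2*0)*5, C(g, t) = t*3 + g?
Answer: 0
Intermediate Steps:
m(f) = -5 (m(f) = -3 - 2 = -5)
C(g, t) = g + 3*t (C(g, t) = 3*t + g = g + 3*t)
J(p) = 1/p
H = 0 (H = 0*5 = 0)
(H*J(1))*C(2, m(1)) = (0/1)*(2 + 3*(-5)) = (0*1)*(2 - 15) = 0*(-13) = 0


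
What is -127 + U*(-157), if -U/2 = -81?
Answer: -25561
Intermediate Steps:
U = 162 (U = -2*(-81) = 162)
-127 + U*(-157) = -127 + 162*(-157) = -127 - 25434 = -25561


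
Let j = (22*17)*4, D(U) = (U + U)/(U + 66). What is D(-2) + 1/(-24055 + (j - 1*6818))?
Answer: -29393/470032 ≈ -0.062534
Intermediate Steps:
D(U) = 2*U/(66 + U) (D(U) = (2*U)/(66 + U) = 2*U/(66 + U))
j = 1496 (j = 374*4 = 1496)
D(-2) + 1/(-24055 + (j - 1*6818)) = 2*(-2)/(66 - 2) + 1/(-24055 + (1496 - 1*6818)) = 2*(-2)/64 + 1/(-24055 + (1496 - 6818)) = 2*(-2)*(1/64) + 1/(-24055 - 5322) = -1/16 + 1/(-29377) = -1/16 - 1/29377 = -29393/470032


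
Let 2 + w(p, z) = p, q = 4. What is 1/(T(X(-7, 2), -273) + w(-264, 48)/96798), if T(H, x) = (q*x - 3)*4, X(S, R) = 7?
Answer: -48399/211987753 ≈ -0.00022831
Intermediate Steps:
w(p, z) = -2 + p
T(H, x) = -12 + 16*x (T(H, x) = (4*x - 3)*4 = (-3 + 4*x)*4 = -12 + 16*x)
1/(T(X(-7, 2), -273) + w(-264, 48)/96798) = 1/((-12 + 16*(-273)) + (-2 - 264)/96798) = 1/((-12 - 4368) - 266*1/96798) = 1/(-4380 - 133/48399) = 1/(-211987753/48399) = -48399/211987753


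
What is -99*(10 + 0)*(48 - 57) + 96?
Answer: 9006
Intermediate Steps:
-99*(10 + 0)*(48 - 57) + 96 = -990*(-9) + 96 = -99*(-90) + 96 = 8910 + 96 = 9006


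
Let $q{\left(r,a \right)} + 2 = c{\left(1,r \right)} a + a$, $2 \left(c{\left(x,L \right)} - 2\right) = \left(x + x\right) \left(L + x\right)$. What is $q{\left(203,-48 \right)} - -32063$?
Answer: $22125$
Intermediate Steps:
$c{\left(x,L \right)} = 2 + x \left(L + x\right)$ ($c{\left(x,L \right)} = 2 + \frac{\left(x + x\right) \left(L + x\right)}{2} = 2 + \frac{2 x \left(L + x\right)}{2} = 2 + x \left(L + x\right)$)
$q{\left(r,a \right)} = -2 + a + a \left(3 + r\right)$ ($q{\left(r,a \right)} = -2 + \left(\left(2 + 1^{2} + r 1\right) a + a\right) = -2 + \left(\left(2 + 1 + r\right) a + a\right) = -2 + \left(\left(3 + r\right) a + a\right) = -2 + \left(a \left(3 + r\right) + a\right) = -2 + \left(a + a \left(3 + r\right)\right) = -2 + a + a \left(3 + r\right)$)
$q{\left(203,-48 \right)} - -32063 = \left(-2 - 48 - 48 \left(3 + 203\right)\right) - -32063 = \left(-2 - 48 - 9888\right) + 32063 = -9938 + 32063 = 22125$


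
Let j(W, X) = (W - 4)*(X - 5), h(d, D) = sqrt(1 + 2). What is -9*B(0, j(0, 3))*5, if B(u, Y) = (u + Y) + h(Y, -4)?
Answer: -360 - 45*sqrt(3) ≈ -437.94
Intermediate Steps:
h(d, D) = sqrt(3)
j(W, X) = (-5 + X)*(-4 + W) (j(W, X) = (-4 + W)*(-5 + X) = (-5 + X)*(-4 + W))
B(u, Y) = Y + u + sqrt(3) (B(u, Y) = (u + Y) + sqrt(3) = (Y + u) + sqrt(3) = Y + u + sqrt(3))
-9*B(0, j(0, 3))*5 = -9*((20 - 5*0 - 4*3 + 0*3) + 0 + sqrt(3))*5 = -9*((20 + 0 - 12 + 0) + 0 + sqrt(3))*5 = -9*(8 + 0 + sqrt(3))*5 = -9*(8 + sqrt(3))*5 = (-72 - 9*sqrt(3))*5 = -360 - 45*sqrt(3)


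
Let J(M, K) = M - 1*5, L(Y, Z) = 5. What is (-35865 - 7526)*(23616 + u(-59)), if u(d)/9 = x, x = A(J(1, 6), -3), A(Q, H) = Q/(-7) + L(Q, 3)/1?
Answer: -7188283233/7 ≈ -1.0269e+9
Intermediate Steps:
J(M, K) = -5 + M (J(M, K) = M - 5 = -5 + M)
A(Q, H) = 5 - Q/7 (A(Q, H) = Q/(-7) + 5/1 = Q*(-1/7) + 5*1 = -Q/7 + 5 = 5 - Q/7)
x = 39/7 (x = 5 - (-5 + 1)/7 = 5 - 1/7*(-4) = 5 + 4/7 = 39/7 ≈ 5.5714)
u(d) = 351/7 (u(d) = 9*(39/7) = 351/7)
(-35865 - 7526)*(23616 + u(-59)) = (-35865 - 7526)*(23616 + 351/7) = -43391*165663/7 = -7188283233/7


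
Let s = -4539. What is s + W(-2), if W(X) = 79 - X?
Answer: -4458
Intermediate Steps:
s + W(-2) = -4539 + (79 - 1*(-2)) = -4539 + (79 + 2) = -4539 + 81 = -4458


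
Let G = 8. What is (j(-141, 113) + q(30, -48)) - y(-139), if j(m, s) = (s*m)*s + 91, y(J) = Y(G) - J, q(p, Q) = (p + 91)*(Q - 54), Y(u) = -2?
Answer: -1812817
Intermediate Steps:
q(p, Q) = (-54 + Q)*(91 + p) (q(p, Q) = (91 + p)*(-54 + Q) = (-54 + Q)*(91 + p))
y(J) = -2 - J
j(m, s) = 91 + m*s² (j(m, s) = (m*s)*s + 91 = m*s² + 91 = 91 + m*s²)
(j(-141, 113) + q(30, -48)) - y(-139) = ((91 - 141*113²) + (-4914 - 54*30 + 91*(-48) - 48*30)) - (-2 - 1*(-139)) = ((91 - 141*12769) + (-4914 - 1620 - 4368 - 1440)) - (-2 + 139) = ((91 - 1800429) - 12342) - 1*137 = (-1800338 - 12342) - 137 = -1812680 - 137 = -1812817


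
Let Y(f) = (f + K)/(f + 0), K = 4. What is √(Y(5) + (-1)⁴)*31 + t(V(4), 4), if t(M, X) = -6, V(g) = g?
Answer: -6 + 31*√70/5 ≈ 45.873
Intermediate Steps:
Y(f) = (4 + f)/f (Y(f) = (f + 4)/(f + 0) = (4 + f)/f)
√(Y(5) + (-1)⁴)*31 + t(V(4), 4) = √((4 + 5)/5 + (-1)⁴)*31 - 6 = √((⅕)*9 + 1)*31 - 6 = √(9/5 + 1)*31 - 6 = √(14/5)*31 - 6 = (√70/5)*31 - 6 = 31*√70/5 - 6 = -6 + 31*√70/5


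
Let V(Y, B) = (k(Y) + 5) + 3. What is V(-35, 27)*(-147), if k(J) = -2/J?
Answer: -5922/5 ≈ -1184.4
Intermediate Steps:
V(Y, B) = 8 - 2/Y (V(Y, B) = (-2/Y + 5) + 3 = (5 - 2/Y) + 3 = 8 - 2/Y)
V(-35, 27)*(-147) = (8 - 2/(-35))*(-147) = (8 - 2*(-1/35))*(-147) = (8 + 2/35)*(-147) = (282/35)*(-147) = -5922/5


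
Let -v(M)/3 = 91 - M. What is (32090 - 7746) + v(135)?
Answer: 24476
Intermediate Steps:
v(M) = -273 + 3*M (v(M) = -3*(91 - M) = -273 + 3*M)
(32090 - 7746) + v(135) = (32090 - 7746) + (-273 + 3*135) = 24344 + (-273 + 405) = 24344 + 132 = 24476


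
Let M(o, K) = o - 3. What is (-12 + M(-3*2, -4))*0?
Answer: 0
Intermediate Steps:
M(o, K) = -3 + o
(-12 + M(-3*2, -4))*0 = (-12 + (-3 - 3*2))*0 = (-12 + (-3 - 6))*0 = (-12 - 9)*0 = -21*0 = 0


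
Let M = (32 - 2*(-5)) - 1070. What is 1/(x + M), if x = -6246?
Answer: -1/7274 ≈ -0.00013748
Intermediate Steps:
M = -1028 (M = (32 + 10) - 1070 = 42 - 1070 = -1028)
1/(x + M) = 1/(-6246 - 1028) = 1/(-7274) = -1/7274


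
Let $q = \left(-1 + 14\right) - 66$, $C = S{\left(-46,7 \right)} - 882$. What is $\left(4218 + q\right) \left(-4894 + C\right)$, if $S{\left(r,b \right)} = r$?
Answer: $-24248630$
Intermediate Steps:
$C = -928$ ($C = -46 - 882 = -928$)
$q = -53$ ($q = 13 - 66 = -53$)
$\left(4218 + q\right) \left(-4894 + C\right) = \left(4218 - 53\right) \left(-4894 - 928\right) = 4165 \left(-5822\right) = -24248630$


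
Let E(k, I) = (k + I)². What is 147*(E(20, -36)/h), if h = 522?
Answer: 6272/87 ≈ 72.092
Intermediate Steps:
E(k, I) = (I + k)²
147*(E(20, -36)/h) = 147*((-36 + 20)²/522) = 147*((-16)²*(1/522)) = 147*(256*(1/522)) = 147*(128/261) = 6272/87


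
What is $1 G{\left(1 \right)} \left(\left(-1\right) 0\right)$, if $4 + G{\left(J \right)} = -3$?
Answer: $0$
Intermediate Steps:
$G{\left(J \right)} = -7$ ($G{\left(J \right)} = -4 - 3 = -7$)
$1 G{\left(1 \right)} \left(\left(-1\right) 0\right) = 1 \left(-7\right) \left(\left(-1\right) 0\right) = \left(-7\right) 0 = 0$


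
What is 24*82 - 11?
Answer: 1957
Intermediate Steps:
24*82 - 11 = 1968 - 11 = 1957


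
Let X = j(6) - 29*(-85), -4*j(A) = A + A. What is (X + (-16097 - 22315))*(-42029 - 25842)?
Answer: 2439962450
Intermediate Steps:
j(A) = -A/2 (j(A) = -(A + A)/4 = -A/2)
X = 2462 (X = -½*6 - 29*(-85) = -3 + 2465 = 2462)
(X + (-16097 - 22315))*(-42029 - 25842) = (2462 + (-16097 - 22315))*(-42029 - 25842) = (2462 - 38412)*(-67871) = -35950*(-67871) = 2439962450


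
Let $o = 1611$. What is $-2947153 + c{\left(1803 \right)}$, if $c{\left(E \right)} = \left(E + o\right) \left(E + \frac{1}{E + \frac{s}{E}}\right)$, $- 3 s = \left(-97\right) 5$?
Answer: $\frac{15645089376947}{4876456} \approx 3.2083 \cdot 10^{6}$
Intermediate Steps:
$s = \frac{485}{3}$ ($s = - \frac{\left(-97\right) 5}{3} = \left(- \frac{1}{3}\right) \left(-485\right) = \frac{485}{3} \approx 161.67$)
$c{\left(E \right)} = \left(1611 + E\right) \left(E + \frac{1}{E + \frac{485}{3 E}}\right)$ ($c{\left(E \right)} = \left(E + 1611\right) \left(E + \frac{1}{E + \frac{485}{3 E}}\right) = \left(1611 + E\right) \left(E + \frac{1}{E + \frac{485}{3 E}}\right)$)
$-2947153 + c{\left(1803 \right)} = -2947153 + \frac{1803 \left(786168 + 3 \cdot 1803^{3} + 488 \cdot 1803 + 4833 \cdot 1803^{2}\right)}{485 + 3 \cdot 1803^{2}} = -2947153 + \frac{1803 \left(786168 + 3 \cdot 5861208627 + 879864 + 4833 \cdot 3250809\right)}{485 + 3 \cdot 3250809} = -2947153 + \frac{1803 \left(786168 + 17583625881 + 879864 + 15711159897\right)}{485 + 9752427} = -2947153 + 1803 \cdot \frac{1}{9752912} \cdot 33296451810 = -2947153 + \frac{30016751306715}{4876456} = \frac{15645089376947}{4876456}$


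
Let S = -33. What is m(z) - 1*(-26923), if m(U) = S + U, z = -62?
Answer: 26828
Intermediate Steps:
m(U) = -33 + U
m(z) - 1*(-26923) = (-33 - 62) - 1*(-26923) = -95 + 26923 = 26828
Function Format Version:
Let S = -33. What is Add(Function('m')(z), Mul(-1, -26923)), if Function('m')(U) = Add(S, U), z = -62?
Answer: 26828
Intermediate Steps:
Function('m')(U) = Add(-33, U)
Add(Function('m')(z), Mul(-1, -26923)) = Add(Add(-33, -62), Mul(-1, -26923)) = Add(-95, 26923) = 26828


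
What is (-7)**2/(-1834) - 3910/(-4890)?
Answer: 99019/128118 ≈ 0.77287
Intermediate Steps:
(-7)**2/(-1834) - 3910/(-4890) = 49*(-1/1834) - 3910*(-1/4890) = -7/262 + 391/489 = 99019/128118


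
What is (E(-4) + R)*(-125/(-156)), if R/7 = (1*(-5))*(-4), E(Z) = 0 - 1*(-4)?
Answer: 1500/13 ≈ 115.38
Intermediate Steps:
E(Z) = 4 (E(Z) = 0 + 4 = 4)
R = 140 (R = 7*((1*(-5))*(-4)) = 7*(-5*(-4)) = 7*20 = 140)
(E(-4) + R)*(-125/(-156)) = (4 + 140)*(-125/(-156)) = 144*(-125*(-1/156)) = 144*(125/156) = 1500/13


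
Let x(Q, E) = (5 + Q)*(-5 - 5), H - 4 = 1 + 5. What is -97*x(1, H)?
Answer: 5820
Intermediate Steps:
H = 10 (H = 4 + (1 + 5) = 4 + 6 = 10)
x(Q, E) = -50 - 10*Q (x(Q, E) = (5 + Q)*(-10) = -50 - 10*Q)
-97*x(1, H) = -97*(-50 - 10*1) = -97*(-50 - 10) = -97*(-60) = 5820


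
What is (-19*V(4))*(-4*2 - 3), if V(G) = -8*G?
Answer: -6688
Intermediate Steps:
(-19*V(4))*(-4*2 - 3) = (-(-152)*4)*(-4*2 - 3) = (-19*(-32))*(-8 - 3) = 608*(-11) = -6688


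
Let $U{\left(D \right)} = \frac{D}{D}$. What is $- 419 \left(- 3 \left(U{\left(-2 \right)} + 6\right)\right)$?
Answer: $8799$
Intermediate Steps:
$U{\left(D \right)} = 1$
$- 419 \left(- 3 \left(U{\left(-2 \right)} + 6\right)\right) = - 419 \left(- 3 \left(1 + 6\right)\right) = - 419 \left(\left(-3\right) 7\right) = \left(-419\right) \left(-21\right) = 8799$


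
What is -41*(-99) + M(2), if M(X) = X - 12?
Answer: 4049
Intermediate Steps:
M(X) = -12 + X
-41*(-99) + M(2) = -41*(-99) + (-12 + 2) = 4059 - 10 = 4049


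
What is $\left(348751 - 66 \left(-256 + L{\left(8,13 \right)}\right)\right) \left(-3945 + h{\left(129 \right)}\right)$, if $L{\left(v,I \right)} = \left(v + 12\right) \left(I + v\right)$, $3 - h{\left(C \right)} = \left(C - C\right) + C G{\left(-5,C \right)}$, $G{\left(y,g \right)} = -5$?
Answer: $-1114145319$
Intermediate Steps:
$h{\left(C \right)} = 3 + 5 C$ ($h{\left(C \right)} = 3 - \left(\left(C - C\right) + C \left(-5\right)\right) = 3 - \left(0 - 5 C\right) = 3 - - 5 C = 3 + 5 C$)
$L{\left(v,I \right)} = \left(12 + v\right) \left(I + v\right)$
$\left(348751 - 66 \left(-256 + L{\left(8,13 \right)}\right)\right) \left(-3945 + h{\left(129 \right)}\right) = \left(348751 - 66 \left(-256 + \left(8^{2} + 12 \cdot 13 + 12 \cdot 8 + 13 \cdot 8\right)\right)\right) \left(-3945 + \left(3 + 5 \cdot 129\right)\right) = \left(348751 - 66 \left(-256 + \left(64 + 156 + 96 + 104\right)\right)\right) \left(-3945 + \left(3 + 645\right)\right) = \left(348751 - 66 \left(-256 + 420\right)\right) \left(-3945 + 648\right) = \left(348751 - 10824\right) \left(-3297\right) = 337927 \left(-3297\right) = -1114145319$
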